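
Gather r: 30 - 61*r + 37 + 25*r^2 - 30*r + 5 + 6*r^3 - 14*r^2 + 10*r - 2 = 6*r^3 + 11*r^2 - 81*r + 70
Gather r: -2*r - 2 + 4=2 - 2*r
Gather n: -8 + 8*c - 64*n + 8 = 8*c - 64*n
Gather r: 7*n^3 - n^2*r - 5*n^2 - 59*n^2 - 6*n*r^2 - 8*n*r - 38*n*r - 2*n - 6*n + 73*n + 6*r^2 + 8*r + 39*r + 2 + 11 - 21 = 7*n^3 - 64*n^2 + 65*n + r^2*(6 - 6*n) + r*(-n^2 - 46*n + 47) - 8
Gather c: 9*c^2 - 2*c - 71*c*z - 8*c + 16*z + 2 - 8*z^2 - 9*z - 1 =9*c^2 + c*(-71*z - 10) - 8*z^2 + 7*z + 1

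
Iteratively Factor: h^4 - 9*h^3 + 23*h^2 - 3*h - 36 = (h - 3)*(h^3 - 6*h^2 + 5*h + 12) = (h - 3)*(h + 1)*(h^2 - 7*h + 12) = (h - 4)*(h - 3)*(h + 1)*(h - 3)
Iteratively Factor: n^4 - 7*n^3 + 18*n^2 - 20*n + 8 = (n - 1)*(n^3 - 6*n^2 + 12*n - 8) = (n - 2)*(n - 1)*(n^2 - 4*n + 4) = (n - 2)^2*(n - 1)*(n - 2)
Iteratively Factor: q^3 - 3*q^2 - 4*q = (q - 4)*(q^2 + q) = (q - 4)*(q + 1)*(q)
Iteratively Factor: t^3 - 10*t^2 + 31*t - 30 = (t - 3)*(t^2 - 7*t + 10) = (t - 3)*(t - 2)*(t - 5)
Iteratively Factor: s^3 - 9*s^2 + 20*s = (s - 5)*(s^2 - 4*s) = (s - 5)*(s - 4)*(s)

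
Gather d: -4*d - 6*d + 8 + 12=20 - 10*d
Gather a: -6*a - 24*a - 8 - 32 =-30*a - 40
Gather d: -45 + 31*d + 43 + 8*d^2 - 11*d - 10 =8*d^2 + 20*d - 12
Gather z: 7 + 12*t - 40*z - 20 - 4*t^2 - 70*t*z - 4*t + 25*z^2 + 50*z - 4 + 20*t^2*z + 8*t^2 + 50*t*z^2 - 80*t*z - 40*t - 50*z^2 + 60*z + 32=4*t^2 - 32*t + z^2*(50*t - 25) + z*(20*t^2 - 150*t + 70) + 15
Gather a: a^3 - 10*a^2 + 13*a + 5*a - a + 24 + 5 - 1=a^3 - 10*a^2 + 17*a + 28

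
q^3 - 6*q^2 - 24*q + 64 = (q - 8)*(q - 2)*(q + 4)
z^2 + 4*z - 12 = (z - 2)*(z + 6)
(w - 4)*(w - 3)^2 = w^3 - 10*w^2 + 33*w - 36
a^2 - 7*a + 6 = (a - 6)*(a - 1)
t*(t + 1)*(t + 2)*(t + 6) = t^4 + 9*t^3 + 20*t^2 + 12*t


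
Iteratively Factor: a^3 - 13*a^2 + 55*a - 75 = (a - 3)*(a^2 - 10*a + 25) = (a - 5)*(a - 3)*(a - 5)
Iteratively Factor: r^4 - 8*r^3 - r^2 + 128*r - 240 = (r - 5)*(r^3 - 3*r^2 - 16*r + 48) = (r - 5)*(r - 4)*(r^2 + r - 12) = (r - 5)*(r - 4)*(r + 4)*(r - 3)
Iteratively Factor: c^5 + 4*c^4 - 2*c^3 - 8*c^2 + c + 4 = (c + 1)*(c^4 + 3*c^3 - 5*c^2 - 3*c + 4) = (c + 1)*(c + 4)*(c^3 - c^2 - c + 1) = (c - 1)*(c + 1)*(c + 4)*(c^2 - 1) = (c - 1)*(c + 1)^2*(c + 4)*(c - 1)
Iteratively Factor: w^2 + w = (w)*(w + 1)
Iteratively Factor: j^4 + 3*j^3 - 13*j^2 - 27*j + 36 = (j - 3)*(j^3 + 6*j^2 + 5*j - 12) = (j - 3)*(j - 1)*(j^2 + 7*j + 12) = (j - 3)*(j - 1)*(j + 4)*(j + 3)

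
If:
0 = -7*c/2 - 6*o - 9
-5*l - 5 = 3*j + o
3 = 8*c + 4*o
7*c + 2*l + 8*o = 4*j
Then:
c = 27/17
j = -1585/884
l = 124/221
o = -165/68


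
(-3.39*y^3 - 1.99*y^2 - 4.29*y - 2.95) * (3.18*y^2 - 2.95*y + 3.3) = -10.7802*y^5 + 3.6723*y^4 - 18.9587*y^3 - 3.2925*y^2 - 5.4545*y - 9.735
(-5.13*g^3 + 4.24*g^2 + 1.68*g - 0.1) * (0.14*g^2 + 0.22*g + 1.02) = -0.7182*g^5 - 0.535*g^4 - 4.0646*g^3 + 4.6804*g^2 + 1.6916*g - 0.102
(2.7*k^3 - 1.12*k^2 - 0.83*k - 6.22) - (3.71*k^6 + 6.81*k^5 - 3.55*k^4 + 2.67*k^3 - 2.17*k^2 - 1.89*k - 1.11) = -3.71*k^6 - 6.81*k^5 + 3.55*k^4 + 0.0300000000000002*k^3 + 1.05*k^2 + 1.06*k - 5.11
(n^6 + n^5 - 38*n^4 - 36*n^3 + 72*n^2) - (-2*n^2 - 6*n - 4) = n^6 + n^5 - 38*n^4 - 36*n^3 + 74*n^2 + 6*n + 4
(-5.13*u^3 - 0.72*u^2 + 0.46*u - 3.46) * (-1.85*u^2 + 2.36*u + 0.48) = 9.4905*u^5 - 10.7748*u^4 - 5.0126*u^3 + 7.141*u^2 - 7.9448*u - 1.6608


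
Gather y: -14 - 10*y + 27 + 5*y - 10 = 3 - 5*y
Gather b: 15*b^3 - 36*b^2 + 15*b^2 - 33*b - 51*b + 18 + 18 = 15*b^3 - 21*b^2 - 84*b + 36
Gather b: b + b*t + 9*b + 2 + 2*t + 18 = b*(t + 10) + 2*t + 20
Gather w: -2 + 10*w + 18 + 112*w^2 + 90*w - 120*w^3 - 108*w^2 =-120*w^3 + 4*w^2 + 100*w + 16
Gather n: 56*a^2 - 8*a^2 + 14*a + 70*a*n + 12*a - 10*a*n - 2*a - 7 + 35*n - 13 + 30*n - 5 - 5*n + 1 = 48*a^2 + 24*a + n*(60*a + 60) - 24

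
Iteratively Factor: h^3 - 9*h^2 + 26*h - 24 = (h - 4)*(h^2 - 5*h + 6) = (h - 4)*(h - 2)*(h - 3)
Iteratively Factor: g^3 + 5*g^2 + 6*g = (g + 2)*(g^2 + 3*g) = (g + 2)*(g + 3)*(g)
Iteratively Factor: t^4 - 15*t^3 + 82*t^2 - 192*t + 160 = (t - 5)*(t^3 - 10*t^2 + 32*t - 32) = (t - 5)*(t - 4)*(t^2 - 6*t + 8) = (t - 5)*(t - 4)*(t - 2)*(t - 4)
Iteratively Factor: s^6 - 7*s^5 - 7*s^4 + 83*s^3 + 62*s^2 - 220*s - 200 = (s + 1)*(s^5 - 8*s^4 + s^3 + 82*s^2 - 20*s - 200) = (s + 1)*(s + 2)*(s^4 - 10*s^3 + 21*s^2 + 40*s - 100) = (s + 1)*(s + 2)^2*(s^3 - 12*s^2 + 45*s - 50) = (s - 5)*(s + 1)*(s + 2)^2*(s^2 - 7*s + 10) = (s - 5)^2*(s + 1)*(s + 2)^2*(s - 2)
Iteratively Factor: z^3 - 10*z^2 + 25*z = (z - 5)*(z^2 - 5*z) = z*(z - 5)*(z - 5)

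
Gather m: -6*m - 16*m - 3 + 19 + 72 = 88 - 22*m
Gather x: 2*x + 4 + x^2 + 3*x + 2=x^2 + 5*x + 6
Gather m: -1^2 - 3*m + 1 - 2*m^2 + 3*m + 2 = 2 - 2*m^2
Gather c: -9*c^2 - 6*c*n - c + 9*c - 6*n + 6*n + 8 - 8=-9*c^2 + c*(8 - 6*n)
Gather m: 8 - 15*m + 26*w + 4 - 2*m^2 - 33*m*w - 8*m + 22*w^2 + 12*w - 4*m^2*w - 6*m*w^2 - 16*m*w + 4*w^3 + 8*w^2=m^2*(-4*w - 2) + m*(-6*w^2 - 49*w - 23) + 4*w^3 + 30*w^2 + 38*w + 12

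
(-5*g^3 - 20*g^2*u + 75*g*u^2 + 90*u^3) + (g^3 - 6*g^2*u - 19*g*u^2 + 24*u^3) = -4*g^3 - 26*g^2*u + 56*g*u^2 + 114*u^3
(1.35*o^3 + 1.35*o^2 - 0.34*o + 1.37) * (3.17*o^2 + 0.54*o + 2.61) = 4.2795*o^5 + 5.0085*o^4 + 3.1747*o^3 + 7.6828*o^2 - 0.1476*o + 3.5757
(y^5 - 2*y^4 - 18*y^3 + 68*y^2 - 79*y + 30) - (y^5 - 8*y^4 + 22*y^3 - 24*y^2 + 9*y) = 6*y^4 - 40*y^3 + 92*y^2 - 88*y + 30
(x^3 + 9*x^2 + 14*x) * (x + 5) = x^4 + 14*x^3 + 59*x^2 + 70*x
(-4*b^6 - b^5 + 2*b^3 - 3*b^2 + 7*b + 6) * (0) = 0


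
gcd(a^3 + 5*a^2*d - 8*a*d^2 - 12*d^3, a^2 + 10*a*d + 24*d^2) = a + 6*d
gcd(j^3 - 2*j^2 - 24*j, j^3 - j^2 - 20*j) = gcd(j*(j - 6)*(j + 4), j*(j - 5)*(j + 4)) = j^2 + 4*j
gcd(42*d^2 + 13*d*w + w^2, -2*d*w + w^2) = 1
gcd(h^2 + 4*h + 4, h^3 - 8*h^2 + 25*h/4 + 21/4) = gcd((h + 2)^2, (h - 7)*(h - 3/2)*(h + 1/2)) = 1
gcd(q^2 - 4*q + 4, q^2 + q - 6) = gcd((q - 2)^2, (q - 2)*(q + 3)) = q - 2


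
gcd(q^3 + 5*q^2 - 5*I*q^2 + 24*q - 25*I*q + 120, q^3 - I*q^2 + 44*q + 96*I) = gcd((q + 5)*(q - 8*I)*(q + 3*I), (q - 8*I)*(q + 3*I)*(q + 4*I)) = q^2 - 5*I*q + 24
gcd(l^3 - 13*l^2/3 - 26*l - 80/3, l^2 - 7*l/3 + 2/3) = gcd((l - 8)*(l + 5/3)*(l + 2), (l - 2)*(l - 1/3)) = 1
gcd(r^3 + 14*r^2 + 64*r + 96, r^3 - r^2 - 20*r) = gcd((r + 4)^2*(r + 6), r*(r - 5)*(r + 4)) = r + 4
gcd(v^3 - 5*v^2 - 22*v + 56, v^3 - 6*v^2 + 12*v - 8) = v - 2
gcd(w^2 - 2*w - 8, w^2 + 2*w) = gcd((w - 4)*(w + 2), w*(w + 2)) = w + 2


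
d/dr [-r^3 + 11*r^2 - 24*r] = -3*r^2 + 22*r - 24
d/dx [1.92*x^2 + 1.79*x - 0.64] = 3.84*x + 1.79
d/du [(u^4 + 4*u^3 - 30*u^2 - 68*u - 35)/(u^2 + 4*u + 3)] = 2*(u^3 + 6*u^2 + 9*u - 32)/(u^2 + 6*u + 9)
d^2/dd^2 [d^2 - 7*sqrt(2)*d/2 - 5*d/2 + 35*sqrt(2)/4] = 2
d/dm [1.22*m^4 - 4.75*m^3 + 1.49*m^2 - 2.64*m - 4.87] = 4.88*m^3 - 14.25*m^2 + 2.98*m - 2.64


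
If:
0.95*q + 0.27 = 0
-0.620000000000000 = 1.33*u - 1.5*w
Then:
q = -0.28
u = 1.12781954887218*w - 0.466165413533835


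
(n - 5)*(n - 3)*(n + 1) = n^3 - 7*n^2 + 7*n + 15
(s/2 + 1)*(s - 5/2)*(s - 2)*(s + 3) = s^4/2 + s^3/4 - 23*s^2/4 - s + 15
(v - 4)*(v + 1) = v^2 - 3*v - 4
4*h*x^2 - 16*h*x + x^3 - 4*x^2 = x*(4*h + x)*(x - 4)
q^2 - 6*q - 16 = (q - 8)*(q + 2)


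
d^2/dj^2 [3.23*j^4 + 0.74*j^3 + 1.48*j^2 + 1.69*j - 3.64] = 38.76*j^2 + 4.44*j + 2.96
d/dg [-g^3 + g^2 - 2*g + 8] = -3*g^2 + 2*g - 2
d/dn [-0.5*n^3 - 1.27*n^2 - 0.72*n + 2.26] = -1.5*n^2 - 2.54*n - 0.72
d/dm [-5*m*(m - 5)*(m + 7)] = -15*m^2 - 20*m + 175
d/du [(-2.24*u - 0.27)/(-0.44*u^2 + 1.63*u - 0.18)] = (-0.9856*u^2 - 0.2376*u + 0.8433)/(0.1936*u^4 - 1.4344*u^3 + 2.8153*u^2 - 0.5868*u + 0.0324)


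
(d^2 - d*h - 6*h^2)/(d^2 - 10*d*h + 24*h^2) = (d^2 - d*h - 6*h^2)/(d^2 - 10*d*h + 24*h^2)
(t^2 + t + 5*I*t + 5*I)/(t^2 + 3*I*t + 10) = (t + 1)/(t - 2*I)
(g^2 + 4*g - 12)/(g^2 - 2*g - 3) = (-g^2 - 4*g + 12)/(-g^2 + 2*g + 3)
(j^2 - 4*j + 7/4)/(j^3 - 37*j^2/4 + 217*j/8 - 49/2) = 2*(2*j - 1)/(4*j^2 - 23*j + 28)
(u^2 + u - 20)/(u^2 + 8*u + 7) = (u^2 + u - 20)/(u^2 + 8*u + 7)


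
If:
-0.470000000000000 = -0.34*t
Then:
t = 1.38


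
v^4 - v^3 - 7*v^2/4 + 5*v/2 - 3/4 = (v - 1)^2*(v - 1/2)*(v + 3/2)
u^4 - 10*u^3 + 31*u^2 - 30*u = u*(u - 5)*(u - 3)*(u - 2)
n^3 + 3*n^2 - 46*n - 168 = (n - 7)*(n + 4)*(n + 6)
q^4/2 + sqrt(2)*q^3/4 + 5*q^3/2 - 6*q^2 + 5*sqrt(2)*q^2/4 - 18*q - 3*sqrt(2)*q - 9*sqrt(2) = (q/2 + 1)*(q - 3)*(q + 6)*(q + sqrt(2)/2)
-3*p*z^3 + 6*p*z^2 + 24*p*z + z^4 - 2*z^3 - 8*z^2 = z*(-3*p + z)*(z - 4)*(z + 2)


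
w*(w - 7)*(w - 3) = w^3 - 10*w^2 + 21*w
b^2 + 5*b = b*(b + 5)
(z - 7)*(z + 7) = z^2 - 49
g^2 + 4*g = g*(g + 4)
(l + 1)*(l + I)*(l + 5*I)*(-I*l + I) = -I*l^4 + 6*l^3 + 6*I*l^2 - 6*l - 5*I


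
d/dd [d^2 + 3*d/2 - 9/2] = 2*d + 3/2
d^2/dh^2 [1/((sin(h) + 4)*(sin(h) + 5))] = (-4*sin(h)^4 - 27*sin(h)^3 + 5*sin(h)^2 + 234*sin(h) + 122)/((sin(h) + 4)^3*(sin(h) + 5)^3)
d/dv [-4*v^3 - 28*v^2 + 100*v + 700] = -12*v^2 - 56*v + 100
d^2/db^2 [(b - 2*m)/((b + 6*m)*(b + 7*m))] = 2*(b^3 - 6*b^2*m - 204*b*m^2 - 800*m^3)/(b^6 + 39*b^5*m + 633*b^4*m^2 + 5473*b^3*m^3 + 26586*b^2*m^4 + 68796*b*m^5 + 74088*m^6)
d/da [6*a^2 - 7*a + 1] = 12*a - 7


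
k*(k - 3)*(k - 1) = k^3 - 4*k^2 + 3*k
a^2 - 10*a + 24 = (a - 6)*(a - 4)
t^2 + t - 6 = (t - 2)*(t + 3)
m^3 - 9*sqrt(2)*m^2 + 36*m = m*(m - 6*sqrt(2))*(m - 3*sqrt(2))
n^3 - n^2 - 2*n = n*(n - 2)*(n + 1)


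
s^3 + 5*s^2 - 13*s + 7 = (s - 1)^2*(s + 7)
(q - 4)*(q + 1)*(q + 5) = q^3 + 2*q^2 - 19*q - 20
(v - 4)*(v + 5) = v^2 + v - 20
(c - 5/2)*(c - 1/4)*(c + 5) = c^3 + 9*c^2/4 - 105*c/8 + 25/8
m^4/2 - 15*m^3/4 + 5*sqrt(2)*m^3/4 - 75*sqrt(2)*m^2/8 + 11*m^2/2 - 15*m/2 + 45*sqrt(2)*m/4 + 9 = (m/2 + sqrt(2))*(m - 6)*(m - 3/2)*(m + sqrt(2)/2)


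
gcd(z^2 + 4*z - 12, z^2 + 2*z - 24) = z + 6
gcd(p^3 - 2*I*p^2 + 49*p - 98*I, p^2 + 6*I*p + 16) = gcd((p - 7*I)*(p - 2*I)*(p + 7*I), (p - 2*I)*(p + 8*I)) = p - 2*I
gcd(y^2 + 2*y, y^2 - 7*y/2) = y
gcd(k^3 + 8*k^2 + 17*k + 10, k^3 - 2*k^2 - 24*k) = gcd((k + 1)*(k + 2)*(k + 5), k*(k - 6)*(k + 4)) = 1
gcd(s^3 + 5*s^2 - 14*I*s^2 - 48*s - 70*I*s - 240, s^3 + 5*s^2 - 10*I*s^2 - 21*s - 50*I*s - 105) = s + 5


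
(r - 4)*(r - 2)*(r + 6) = r^3 - 28*r + 48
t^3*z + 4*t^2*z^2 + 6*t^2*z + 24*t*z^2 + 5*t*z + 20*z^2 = (t + 5)*(t + 4*z)*(t*z + z)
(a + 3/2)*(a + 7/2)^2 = a^3 + 17*a^2/2 + 91*a/4 + 147/8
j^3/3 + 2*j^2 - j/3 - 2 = (j/3 + 1/3)*(j - 1)*(j + 6)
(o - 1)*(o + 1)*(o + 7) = o^3 + 7*o^2 - o - 7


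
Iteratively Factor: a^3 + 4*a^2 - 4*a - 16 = (a - 2)*(a^2 + 6*a + 8) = (a - 2)*(a + 2)*(a + 4)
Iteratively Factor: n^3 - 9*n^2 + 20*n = (n - 5)*(n^2 - 4*n) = (n - 5)*(n - 4)*(n)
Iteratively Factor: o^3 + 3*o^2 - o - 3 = (o + 1)*(o^2 + 2*o - 3) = (o - 1)*(o + 1)*(o + 3)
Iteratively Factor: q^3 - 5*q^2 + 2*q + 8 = (q - 2)*(q^2 - 3*q - 4) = (q - 2)*(q + 1)*(q - 4)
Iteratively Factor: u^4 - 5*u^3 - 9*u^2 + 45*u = (u - 3)*(u^3 - 2*u^2 - 15*u) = u*(u - 3)*(u^2 - 2*u - 15) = u*(u - 3)*(u + 3)*(u - 5)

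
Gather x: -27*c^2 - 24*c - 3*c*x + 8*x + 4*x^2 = -27*c^2 - 24*c + 4*x^2 + x*(8 - 3*c)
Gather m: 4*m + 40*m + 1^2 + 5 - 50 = 44*m - 44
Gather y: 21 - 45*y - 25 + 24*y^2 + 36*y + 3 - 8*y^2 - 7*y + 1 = 16*y^2 - 16*y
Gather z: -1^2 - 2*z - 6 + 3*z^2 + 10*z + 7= 3*z^2 + 8*z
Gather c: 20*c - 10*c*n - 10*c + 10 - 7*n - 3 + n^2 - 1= c*(10 - 10*n) + n^2 - 7*n + 6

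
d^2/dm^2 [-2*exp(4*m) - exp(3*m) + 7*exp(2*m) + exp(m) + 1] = (-32*exp(3*m) - 9*exp(2*m) + 28*exp(m) + 1)*exp(m)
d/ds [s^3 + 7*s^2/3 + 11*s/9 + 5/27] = 3*s^2 + 14*s/3 + 11/9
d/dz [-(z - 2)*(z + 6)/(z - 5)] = (-z^2 + 10*z + 8)/(z^2 - 10*z + 25)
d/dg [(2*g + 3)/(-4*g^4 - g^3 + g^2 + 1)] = (-8*g^4 - 2*g^3 + 2*g^2 + g*(2*g + 3)*(16*g^2 + 3*g - 2) + 2)/(4*g^4 + g^3 - g^2 - 1)^2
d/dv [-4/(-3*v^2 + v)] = 4*(1 - 6*v)/(v^2*(3*v - 1)^2)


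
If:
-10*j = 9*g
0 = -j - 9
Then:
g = 10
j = -9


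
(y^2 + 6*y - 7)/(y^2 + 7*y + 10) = (y^2 + 6*y - 7)/(y^2 + 7*y + 10)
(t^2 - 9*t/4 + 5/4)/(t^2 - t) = (t - 5/4)/t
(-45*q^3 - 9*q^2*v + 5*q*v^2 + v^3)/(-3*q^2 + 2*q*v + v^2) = (15*q^2 - 2*q*v - v^2)/(q - v)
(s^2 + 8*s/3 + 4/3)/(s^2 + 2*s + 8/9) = 3*(s + 2)/(3*s + 4)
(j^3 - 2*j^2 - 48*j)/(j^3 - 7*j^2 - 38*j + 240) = j/(j - 5)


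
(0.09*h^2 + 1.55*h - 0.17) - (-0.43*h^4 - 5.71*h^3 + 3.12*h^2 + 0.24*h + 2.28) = 0.43*h^4 + 5.71*h^3 - 3.03*h^2 + 1.31*h - 2.45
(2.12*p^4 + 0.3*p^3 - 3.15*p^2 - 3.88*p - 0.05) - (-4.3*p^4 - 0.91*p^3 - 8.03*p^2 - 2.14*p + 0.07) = 6.42*p^4 + 1.21*p^3 + 4.88*p^2 - 1.74*p - 0.12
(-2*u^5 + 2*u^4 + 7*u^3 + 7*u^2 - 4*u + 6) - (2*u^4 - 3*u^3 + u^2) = -2*u^5 + 10*u^3 + 6*u^2 - 4*u + 6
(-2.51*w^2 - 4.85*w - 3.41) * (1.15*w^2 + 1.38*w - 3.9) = -2.8865*w^4 - 9.0413*w^3 - 0.825499999999999*w^2 + 14.2092*w + 13.299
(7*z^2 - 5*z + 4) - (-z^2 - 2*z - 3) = 8*z^2 - 3*z + 7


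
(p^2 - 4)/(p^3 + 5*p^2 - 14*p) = (p + 2)/(p*(p + 7))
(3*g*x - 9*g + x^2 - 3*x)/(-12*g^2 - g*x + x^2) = (x - 3)/(-4*g + x)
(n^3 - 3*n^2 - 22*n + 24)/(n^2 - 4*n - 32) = (n^2 - 7*n + 6)/(n - 8)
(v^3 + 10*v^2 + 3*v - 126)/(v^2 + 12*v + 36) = (v^2 + 4*v - 21)/(v + 6)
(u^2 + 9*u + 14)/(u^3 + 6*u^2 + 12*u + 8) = (u + 7)/(u^2 + 4*u + 4)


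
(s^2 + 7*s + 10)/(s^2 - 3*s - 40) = (s + 2)/(s - 8)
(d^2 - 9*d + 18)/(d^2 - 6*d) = (d - 3)/d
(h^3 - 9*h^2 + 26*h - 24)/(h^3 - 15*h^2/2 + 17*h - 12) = 2*(h - 3)/(2*h - 3)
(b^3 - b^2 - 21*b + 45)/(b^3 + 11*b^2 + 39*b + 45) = (b^2 - 6*b + 9)/(b^2 + 6*b + 9)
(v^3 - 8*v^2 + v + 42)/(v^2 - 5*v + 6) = (v^2 - 5*v - 14)/(v - 2)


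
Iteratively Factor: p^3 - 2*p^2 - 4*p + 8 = (p + 2)*(p^2 - 4*p + 4) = (p - 2)*(p + 2)*(p - 2)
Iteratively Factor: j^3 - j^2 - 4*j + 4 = (j + 2)*(j^2 - 3*j + 2) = (j - 2)*(j + 2)*(j - 1)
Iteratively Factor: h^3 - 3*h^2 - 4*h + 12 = (h + 2)*(h^2 - 5*h + 6) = (h - 2)*(h + 2)*(h - 3)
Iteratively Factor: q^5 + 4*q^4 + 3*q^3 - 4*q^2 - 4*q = (q + 2)*(q^4 + 2*q^3 - q^2 - 2*q) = (q - 1)*(q + 2)*(q^3 + 3*q^2 + 2*q) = (q - 1)*(q + 2)^2*(q^2 + q) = (q - 1)*(q + 1)*(q + 2)^2*(q)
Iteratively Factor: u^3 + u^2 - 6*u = (u)*(u^2 + u - 6) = u*(u + 3)*(u - 2)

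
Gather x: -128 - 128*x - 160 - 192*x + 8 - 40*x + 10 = -360*x - 270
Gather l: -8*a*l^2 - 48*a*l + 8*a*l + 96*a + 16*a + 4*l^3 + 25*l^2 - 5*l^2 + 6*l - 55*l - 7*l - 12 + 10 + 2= 112*a + 4*l^3 + l^2*(20 - 8*a) + l*(-40*a - 56)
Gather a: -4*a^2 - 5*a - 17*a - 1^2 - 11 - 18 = -4*a^2 - 22*a - 30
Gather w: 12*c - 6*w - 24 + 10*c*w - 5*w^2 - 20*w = 12*c - 5*w^2 + w*(10*c - 26) - 24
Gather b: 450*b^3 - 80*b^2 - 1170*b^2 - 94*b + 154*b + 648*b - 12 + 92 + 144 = 450*b^3 - 1250*b^2 + 708*b + 224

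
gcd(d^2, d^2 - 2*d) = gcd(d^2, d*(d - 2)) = d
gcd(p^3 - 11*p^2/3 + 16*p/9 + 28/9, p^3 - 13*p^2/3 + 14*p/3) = p^2 - 13*p/3 + 14/3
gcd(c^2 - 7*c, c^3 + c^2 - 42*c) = c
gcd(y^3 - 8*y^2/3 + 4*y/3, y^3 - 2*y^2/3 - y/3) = y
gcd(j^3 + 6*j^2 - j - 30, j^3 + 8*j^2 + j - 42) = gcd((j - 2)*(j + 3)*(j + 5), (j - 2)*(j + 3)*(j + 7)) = j^2 + j - 6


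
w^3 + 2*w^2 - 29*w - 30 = (w - 5)*(w + 1)*(w + 6)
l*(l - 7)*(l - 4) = l^3 - 11*l^2 + 28*l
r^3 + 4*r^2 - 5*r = r*(r - 1)*(r + 5)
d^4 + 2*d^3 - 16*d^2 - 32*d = d*(d - 4)*(d + 2)*(d + 4)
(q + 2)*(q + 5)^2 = q^3 + 12*q^2 + 45*q + 50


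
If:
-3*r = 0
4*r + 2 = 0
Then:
No Solution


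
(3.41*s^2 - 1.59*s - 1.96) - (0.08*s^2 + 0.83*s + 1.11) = 3.33*s^2 - 2.42*s - 3.07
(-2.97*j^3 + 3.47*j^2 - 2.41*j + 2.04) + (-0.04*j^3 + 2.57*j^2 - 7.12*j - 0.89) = -3.01*j^3 + 6.04*j^2 - 9.53*j + 1.15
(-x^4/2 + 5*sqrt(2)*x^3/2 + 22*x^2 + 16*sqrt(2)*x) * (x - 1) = -x^5/2 + x^4/2 + 5*sqrt(2)*x^4/2 - 5*sqrt(2)*x^3/2 + 22*x^3 - 22*x^2 + 16*sqrt(2)*x^2 - 16*sqrt(2)*x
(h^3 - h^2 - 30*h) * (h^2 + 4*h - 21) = h^5 + 3*h^4 - 55*h^3 - 99*h^2 + 630*h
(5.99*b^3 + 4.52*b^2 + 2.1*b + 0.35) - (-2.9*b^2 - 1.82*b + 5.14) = 5.99*b^3 + 7.42*b^2 + 3.92*b - 4.79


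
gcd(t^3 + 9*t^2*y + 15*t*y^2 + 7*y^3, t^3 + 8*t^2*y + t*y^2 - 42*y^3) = t + 7*y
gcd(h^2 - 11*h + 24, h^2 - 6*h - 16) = h - 8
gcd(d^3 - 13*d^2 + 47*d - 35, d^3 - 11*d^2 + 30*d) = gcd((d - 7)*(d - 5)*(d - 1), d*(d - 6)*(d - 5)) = d - 5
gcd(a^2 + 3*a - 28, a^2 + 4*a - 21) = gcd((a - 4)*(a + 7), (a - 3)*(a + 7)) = a + 7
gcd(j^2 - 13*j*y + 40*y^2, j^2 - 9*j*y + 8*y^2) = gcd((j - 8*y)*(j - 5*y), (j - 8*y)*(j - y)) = -j + 8*y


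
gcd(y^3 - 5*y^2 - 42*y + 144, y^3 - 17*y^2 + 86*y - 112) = y - 8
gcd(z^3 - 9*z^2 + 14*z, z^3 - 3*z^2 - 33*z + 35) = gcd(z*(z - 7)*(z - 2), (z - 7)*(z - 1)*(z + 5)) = z - 7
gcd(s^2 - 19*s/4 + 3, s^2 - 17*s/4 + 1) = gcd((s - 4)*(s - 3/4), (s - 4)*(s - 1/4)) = s - 4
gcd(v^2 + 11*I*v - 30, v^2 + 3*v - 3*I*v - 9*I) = 1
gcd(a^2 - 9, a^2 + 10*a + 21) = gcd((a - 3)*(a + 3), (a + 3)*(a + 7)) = a + 3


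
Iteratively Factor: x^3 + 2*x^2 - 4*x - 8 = (x + 2)*(x^2 - 4) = (x - 2)*(x + 2)*(x + 2)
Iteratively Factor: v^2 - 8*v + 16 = (v - 4)*(v - 4)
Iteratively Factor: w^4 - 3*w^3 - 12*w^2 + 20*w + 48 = (w - 3)*(w^3 - 12*w - 16) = (w - 4)*(w - 3)*(w^2 + 4*w + 4) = (w - 4)*(w - 3)*(w + 2)*(w + 2)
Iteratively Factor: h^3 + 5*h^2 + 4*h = (h + 1)*(h^2 + 4*h) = h*(h + 1)*(h + 4)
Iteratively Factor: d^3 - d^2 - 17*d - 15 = (d + 3)*(d^2 - 4*d - 5) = (d + 1)*(d + 3)*(d - 5)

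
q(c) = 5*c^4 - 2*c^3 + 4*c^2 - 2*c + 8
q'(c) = 20*c^3 - 6*c^2 + 8*c - 2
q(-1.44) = 46.65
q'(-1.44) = -85.68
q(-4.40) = 2138.66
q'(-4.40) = -1857.04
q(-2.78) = 386.08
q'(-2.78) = -500.31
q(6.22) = 7152.99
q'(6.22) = 4628.47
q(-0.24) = 8.75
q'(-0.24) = -4.54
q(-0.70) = 13.25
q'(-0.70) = -17.40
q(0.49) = 8.03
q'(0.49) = 2.83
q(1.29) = 21.63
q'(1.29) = 41.27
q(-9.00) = 34613.00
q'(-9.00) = -15140.00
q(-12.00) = 107744.00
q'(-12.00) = -35522.00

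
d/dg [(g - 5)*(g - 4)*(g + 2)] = 3*g^2 - 14*g + 2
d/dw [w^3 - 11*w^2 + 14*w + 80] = 3*w^2 - 22*w + 14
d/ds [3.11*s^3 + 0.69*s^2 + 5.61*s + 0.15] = 9.33*s^2 + 1.38*s + 5.61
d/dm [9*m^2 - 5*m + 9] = 18*m - 5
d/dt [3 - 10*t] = -10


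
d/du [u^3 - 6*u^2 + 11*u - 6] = 3*u^2 - 12*u + 11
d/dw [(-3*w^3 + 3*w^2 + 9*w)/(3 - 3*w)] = (2*w^3 - 4*w^2 + 2*w + 3)/(w^2 - 2*w + 1)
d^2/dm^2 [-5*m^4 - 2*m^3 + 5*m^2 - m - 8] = -60*m^2 - 12*m + 10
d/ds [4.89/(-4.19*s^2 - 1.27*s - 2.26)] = (40.9782*s + 6.2103)/(4.19*s^2 + 1.27*s + 2.26)^2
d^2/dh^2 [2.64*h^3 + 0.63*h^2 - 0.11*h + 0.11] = 15.84*h + 1.26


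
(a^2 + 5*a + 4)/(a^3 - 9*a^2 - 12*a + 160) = (a + 1)/(a^2 - 13*a + 40)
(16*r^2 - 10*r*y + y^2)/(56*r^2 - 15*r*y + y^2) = (-2*r + y)/(-7*r + y)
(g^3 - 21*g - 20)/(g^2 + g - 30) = (g^2 + 5*g + 4)/(g + 6)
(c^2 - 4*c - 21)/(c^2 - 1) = (c^2 - 4*c - 21)/(c^2 - 1)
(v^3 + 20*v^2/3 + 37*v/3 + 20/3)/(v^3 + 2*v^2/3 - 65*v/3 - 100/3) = (v + 1)/(v - 5)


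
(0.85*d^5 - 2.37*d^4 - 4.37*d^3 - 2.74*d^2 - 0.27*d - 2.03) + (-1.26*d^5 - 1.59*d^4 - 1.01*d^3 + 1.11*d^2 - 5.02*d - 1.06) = -0.41*d^5 - 3.96*d^4 - 5.38*d^3 - 1.63*d^2 - 5.29*d - 3.09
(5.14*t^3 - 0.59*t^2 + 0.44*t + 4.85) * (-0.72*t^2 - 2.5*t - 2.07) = -3.7008*t^5 - 12.4252*t^4 - 9.4816*t^3 - 3.3707*t^2 - 13.0358*t - 10.0395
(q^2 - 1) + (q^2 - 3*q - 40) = 2*q^2 - 3*q - 41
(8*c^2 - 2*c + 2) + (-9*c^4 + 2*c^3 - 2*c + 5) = -9*c^4 + 2*c^3 + 8*c^2 - 4*c + 7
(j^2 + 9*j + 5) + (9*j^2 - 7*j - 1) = 10*j^2 + 2*j + 4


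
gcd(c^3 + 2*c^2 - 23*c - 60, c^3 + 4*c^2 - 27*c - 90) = c^2 - 2*c - 15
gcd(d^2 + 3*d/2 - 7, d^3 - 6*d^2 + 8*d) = d - 2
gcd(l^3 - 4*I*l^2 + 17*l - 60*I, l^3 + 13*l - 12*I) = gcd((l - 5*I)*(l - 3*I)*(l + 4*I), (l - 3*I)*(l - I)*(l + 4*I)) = l^2 + I*l + 12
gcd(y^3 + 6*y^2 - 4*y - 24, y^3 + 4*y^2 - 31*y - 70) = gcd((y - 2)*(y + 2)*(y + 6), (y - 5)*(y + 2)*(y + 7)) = y + 2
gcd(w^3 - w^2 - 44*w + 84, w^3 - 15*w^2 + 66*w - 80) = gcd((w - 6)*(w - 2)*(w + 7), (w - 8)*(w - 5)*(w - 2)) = w - 2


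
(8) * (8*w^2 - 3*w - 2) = 64*w^2 - 24*w - 16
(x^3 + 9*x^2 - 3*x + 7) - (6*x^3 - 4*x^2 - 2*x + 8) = -5*x^3 + 13*x^2 - x - 1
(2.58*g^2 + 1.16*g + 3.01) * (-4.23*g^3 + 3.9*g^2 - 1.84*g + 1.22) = -10.9134*g^5 + 5.1552*g^4 - 12.9555*g^3 + 12.7522*g^2 - 4.1232*g + 3.6722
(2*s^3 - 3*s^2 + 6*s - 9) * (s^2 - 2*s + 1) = 2*s^5 - 7*s^4 + 14*s^3 - 24*s^2 + 24*s - 9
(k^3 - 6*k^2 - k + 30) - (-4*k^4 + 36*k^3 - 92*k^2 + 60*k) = 4*k^4 - 35*k^3 + 86*k^2 - 61*k + 30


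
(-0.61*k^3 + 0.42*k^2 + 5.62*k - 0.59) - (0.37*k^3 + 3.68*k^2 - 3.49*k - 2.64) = -0.98*k^3 - 3.26*k^2 + 9.11*k + 2.05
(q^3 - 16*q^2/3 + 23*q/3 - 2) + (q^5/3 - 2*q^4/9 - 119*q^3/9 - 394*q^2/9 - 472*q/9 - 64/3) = q^5/3 - 2*q^4/9 - 110*q^3/9 - 442*q^2/9 - 403*q/9 - 70/3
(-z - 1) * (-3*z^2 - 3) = 3*z^3 + 3*z^2 + 3*z + 3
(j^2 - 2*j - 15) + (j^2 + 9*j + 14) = 2*j^2 + 7*j - 1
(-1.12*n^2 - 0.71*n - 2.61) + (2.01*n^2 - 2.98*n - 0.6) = 0.89*n^2 - 3.69*n - 3.21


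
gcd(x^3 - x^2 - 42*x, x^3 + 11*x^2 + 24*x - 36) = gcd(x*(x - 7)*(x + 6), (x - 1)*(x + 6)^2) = x + 6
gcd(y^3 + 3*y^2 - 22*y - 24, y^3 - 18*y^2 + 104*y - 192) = y - 4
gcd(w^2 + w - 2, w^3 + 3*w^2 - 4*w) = w - 1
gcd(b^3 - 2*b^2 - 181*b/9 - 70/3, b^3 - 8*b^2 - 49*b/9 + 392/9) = b + 7/3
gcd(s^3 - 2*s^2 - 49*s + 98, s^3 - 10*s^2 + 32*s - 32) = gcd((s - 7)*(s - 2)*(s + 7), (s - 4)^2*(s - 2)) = s - 2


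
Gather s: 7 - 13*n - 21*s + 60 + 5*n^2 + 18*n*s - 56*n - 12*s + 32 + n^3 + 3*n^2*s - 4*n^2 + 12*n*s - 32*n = n^3 + n^2 - 101*n + s*(3*n^2 + 30*n - 33) + 99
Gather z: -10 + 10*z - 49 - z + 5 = 9*z - 54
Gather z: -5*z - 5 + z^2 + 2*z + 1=z^2 - 3*z - 4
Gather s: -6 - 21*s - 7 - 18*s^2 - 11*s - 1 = -18*s^2 - 32*s - 14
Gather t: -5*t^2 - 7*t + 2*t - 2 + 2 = -5*t^2 - 5*t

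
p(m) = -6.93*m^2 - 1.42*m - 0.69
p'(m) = -13.86*m - 1.42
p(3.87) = -109.98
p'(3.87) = -55.06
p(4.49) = -146.78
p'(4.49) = -63.65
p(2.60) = -51.23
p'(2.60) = -37.46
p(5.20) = -195.46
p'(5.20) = -73.49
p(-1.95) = -24.27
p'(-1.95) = 25.61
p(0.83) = -6.64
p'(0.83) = -12.92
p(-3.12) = -63.72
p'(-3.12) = 41.82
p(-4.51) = -135.24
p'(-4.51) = 61.09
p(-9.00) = -549.24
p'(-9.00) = 123.32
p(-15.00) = -1538.64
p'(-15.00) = 206.48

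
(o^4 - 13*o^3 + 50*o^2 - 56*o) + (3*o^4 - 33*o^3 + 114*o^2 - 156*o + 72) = 4*o^4 - 46*o^3 + 164*o^2 - 212*o + 72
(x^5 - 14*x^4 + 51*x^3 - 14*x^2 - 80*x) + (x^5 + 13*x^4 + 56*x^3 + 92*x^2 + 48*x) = 2*x^5 - x^4 + 107*x^3 + 78*x^2 - 32*x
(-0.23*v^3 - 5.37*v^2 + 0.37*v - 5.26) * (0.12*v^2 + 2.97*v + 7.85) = -0.0276*v^5 - 1.3275*v^4 - 17.71*v^3 - 41.6868*v^2 - 12.7177*v - 41.291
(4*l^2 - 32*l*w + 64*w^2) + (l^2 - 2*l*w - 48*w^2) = 5*l^2 - 34*l*w + 16*w^2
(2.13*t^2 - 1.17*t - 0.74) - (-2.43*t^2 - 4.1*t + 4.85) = 4.56*t^2 + 2.93*t - 5.59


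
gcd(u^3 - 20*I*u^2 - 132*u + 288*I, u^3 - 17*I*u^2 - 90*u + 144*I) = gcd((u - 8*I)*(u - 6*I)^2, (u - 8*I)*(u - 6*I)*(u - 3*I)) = u^2 - 14*I*u - 48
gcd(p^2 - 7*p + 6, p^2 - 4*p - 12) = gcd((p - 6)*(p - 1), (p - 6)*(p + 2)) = p - 6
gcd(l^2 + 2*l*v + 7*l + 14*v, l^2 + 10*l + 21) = l + 7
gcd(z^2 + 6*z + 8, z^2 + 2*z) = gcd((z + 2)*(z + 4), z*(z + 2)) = z + 2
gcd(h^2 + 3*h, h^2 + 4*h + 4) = 1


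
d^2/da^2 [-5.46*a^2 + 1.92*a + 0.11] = -10.9200000000000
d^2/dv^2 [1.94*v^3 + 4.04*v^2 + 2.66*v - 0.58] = 11.64*v + 8.08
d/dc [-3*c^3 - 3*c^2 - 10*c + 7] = -9*c^2 - 6*c - 10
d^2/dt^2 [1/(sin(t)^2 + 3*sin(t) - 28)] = (-4*sin(t)^4 - 9*sin(t)^3 - 115*sin(t)^2 - 66*sin(t) + 74)/(sin(t)^2 + 3*sin(t) - 28)^3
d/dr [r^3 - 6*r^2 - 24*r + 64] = 3*r^2 - 12*r - 24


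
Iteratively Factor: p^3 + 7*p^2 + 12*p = (p)*(p^2 + 7*p + 12) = p*(p + 3)*(p + 4)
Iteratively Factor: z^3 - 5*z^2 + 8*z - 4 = (z - 2)*(z^2 - 3*z + 2) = (z - 2)*(z - 1)*(z - 2)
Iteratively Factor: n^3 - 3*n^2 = (n)*(n^2 - 3*n) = n*(n - 3)*(n)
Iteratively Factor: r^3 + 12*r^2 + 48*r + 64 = (r + 4)*(r^2 + 8*r + 16) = (r + 4)^2*(r + 4)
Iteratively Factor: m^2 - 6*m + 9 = (m - 3)*(m - 3)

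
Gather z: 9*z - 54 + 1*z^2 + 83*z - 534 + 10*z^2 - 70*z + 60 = 11*z^2 + 22*z - 528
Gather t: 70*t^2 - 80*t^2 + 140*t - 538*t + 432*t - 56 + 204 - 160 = -10*t^2 + 34*t - 12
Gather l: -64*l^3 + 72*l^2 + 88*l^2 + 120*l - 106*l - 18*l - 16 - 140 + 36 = -64*l^3 + 160*l^2 - 4*l - 120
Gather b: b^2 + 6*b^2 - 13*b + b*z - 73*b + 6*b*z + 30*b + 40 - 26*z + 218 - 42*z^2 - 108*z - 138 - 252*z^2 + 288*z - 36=7*b^2 + b*(7*z - 56) - 294*z^2 + 154*z + 84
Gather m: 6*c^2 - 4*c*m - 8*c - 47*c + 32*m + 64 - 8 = 6*c^2 - 55*c + m*(32 - 4*c) + 56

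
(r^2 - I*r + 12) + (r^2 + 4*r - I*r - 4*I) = 2*r^2 + 4*r - 2*I*r + 12 - 4*I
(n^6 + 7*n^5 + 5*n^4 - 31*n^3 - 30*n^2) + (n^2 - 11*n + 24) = n^6 + 7*n^5 + 5*n^4 - 31*n^3 - 29*n^2 - 11*n + 24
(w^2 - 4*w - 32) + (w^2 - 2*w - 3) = 2*w^2 - 6*w - 35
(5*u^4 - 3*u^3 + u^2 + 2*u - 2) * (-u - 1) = -5*u^5 - 2*u^4 + 2*u^3 - 3*u^2 + 2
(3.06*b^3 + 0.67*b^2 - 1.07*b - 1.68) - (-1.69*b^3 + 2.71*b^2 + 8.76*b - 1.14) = 4.75*b^3 - 2.04*b^2 - 9.83*b - 0.54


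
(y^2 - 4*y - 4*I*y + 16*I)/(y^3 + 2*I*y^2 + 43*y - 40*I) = (y^2 - 4*y - 4*I*y + 16*I)/(y^3 + 2*I*y^2 + 43*y - 40*I)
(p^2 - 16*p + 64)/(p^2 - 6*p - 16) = (p - 8)/(p + 2)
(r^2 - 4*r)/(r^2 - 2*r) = (r - 4)/(r - 2)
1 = 1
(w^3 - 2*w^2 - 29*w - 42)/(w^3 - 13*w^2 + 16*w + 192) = (w^2 - 5*w - 14)/(w^2 - 16*w + 64)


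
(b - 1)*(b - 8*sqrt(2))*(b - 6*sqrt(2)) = b^3 - 14*sqrt(2)*b^2 - b^2 + 14*sqrt(2)*b + 96*b - 96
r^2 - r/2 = r*(r - 1/2)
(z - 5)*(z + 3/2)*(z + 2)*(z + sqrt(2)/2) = z^4 - 3*z^3/2 + sqrt(2)*z^3/2 - 29*z^2/2 - 3*sqrt(2)*z^2/4 - 15*z - 29*sqrt(2)*z/4 - 15*sqrt(2)/2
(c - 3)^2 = c^2 - 6*c + 9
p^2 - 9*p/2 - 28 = (p - 8)*(p + 7/2)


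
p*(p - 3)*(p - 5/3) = p^3 - 14*p^2/3 + 5*p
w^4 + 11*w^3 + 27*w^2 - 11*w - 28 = (w - 1)*(w + 1)*(w + 4)*(w + 7)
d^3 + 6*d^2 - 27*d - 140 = (d - 5)*(d + 4)*(d + 7)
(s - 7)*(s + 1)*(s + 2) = s^3 - 4*s^2 - 19*s - 14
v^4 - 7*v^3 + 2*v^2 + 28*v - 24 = (v - 6)*(v - 2)*(v - 1)*(v + 2)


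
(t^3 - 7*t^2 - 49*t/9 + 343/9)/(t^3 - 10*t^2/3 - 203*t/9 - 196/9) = (3*t - 7)/(3*t + 4)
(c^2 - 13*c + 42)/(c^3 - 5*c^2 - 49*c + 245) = (c - 6)/(c^2 + 2*c - 35)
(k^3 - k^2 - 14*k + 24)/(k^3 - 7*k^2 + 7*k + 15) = (k^2 + 2*k - 8)/(k^2 - 4*k - 5)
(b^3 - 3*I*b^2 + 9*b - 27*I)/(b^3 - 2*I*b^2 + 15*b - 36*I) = (b + 3*I)/(b + 4*I)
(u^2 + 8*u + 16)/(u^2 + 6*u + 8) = (u + 4)/(u + 2)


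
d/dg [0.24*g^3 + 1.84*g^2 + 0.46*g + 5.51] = 0.72*g^2 + 3.68*g + 0.46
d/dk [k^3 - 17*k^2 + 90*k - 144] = 3*k^2 - 34*k + 90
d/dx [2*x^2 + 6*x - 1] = 4*x + 6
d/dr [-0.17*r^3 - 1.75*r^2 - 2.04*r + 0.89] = -0.51*r^2 - 3.5*r - 2.04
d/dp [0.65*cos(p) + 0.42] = -0.65*sin(p)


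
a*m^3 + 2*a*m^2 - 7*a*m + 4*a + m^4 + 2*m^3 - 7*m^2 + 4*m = (a + m)*(m - 1)^2*(m + 4)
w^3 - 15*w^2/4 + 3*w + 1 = (w - 2)^2*(w + 1/4)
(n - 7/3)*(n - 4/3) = n^2 - 11*n/3 + 28/9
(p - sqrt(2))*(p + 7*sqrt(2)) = p^2 + 6*sqrt(2)*p - 14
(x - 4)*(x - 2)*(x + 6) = x^3 - 28*x + 48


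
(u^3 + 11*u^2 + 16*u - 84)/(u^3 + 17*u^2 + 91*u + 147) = (u^2 + 4*u - 12)/(u^2 + 10*u + 21)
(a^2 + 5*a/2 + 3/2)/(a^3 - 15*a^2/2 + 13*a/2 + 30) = (a + 1)/(a^2 - 9*a + 20)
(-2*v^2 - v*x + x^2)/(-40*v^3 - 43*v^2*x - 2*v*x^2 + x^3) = (-2*v + x)/(-40*v^2 - 3*v*x + x^2)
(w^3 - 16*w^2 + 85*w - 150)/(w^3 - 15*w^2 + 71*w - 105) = (w^2 - 11*w + 30)/(w^2 - 10*w + 21)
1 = 1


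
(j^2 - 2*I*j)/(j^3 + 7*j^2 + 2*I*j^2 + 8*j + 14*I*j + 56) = j/(j^2 + j*(7 + 4*I) + 28*I)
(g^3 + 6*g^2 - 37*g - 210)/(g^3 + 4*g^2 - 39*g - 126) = (g + 5)/(g + 3)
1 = 1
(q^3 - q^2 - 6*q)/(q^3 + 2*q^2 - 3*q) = (q^2 - q - 6)/(q^2 + 2*q - 3)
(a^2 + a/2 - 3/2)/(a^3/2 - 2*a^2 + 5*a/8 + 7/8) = 4*(2*a + 3)/(4*a^2 - 12*a - 7)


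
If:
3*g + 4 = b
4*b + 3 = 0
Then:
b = -3/4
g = -19/12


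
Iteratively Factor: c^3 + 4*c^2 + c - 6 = (c + 2)*(c^2 + 2*c - 3) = (c - 1)*(c + 2)*(c + 3)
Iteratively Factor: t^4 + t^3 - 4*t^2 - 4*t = (t)*(t^3 + t^2 - 4*t - 4) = t*(t - 2)*(t^2 + 3*t + 2) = t*(t - 2)*(t + 1)*(t + 2)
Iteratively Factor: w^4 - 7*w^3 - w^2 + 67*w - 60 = (w - 5)*(w^3 - 2*w^2 - 11*w + 12) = (w - 5)*(w - 1)*(w^2 - w - 12) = (w - 5)*(w - 1)*(w + 3)*(w - 4)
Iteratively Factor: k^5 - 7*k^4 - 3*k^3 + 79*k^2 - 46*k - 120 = (k + 1)*(k^4 - 8*k^3 + 5*k^2 + 74*k - 120) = (k - 2)*(k + 1)*(k^3 - 6*k^2 - 7*k + 60) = (k - 4)*(k - 2)*(k + 1)*(k^2 - 2*k - 15) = (k - 4)*(k - 2)*(k + 1)*(k + 3)*(k - 5)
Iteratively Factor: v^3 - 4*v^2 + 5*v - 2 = (v - 1)*(v^2 - 3*v + 2) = (v - 1)^2*(v - 2)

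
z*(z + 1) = z^2 + z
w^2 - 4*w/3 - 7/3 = (w - 7/3)*(w + 1)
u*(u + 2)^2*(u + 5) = u^4 + 9*u^3 + 24*u^2 + 20*u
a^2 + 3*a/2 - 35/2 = (a - 7/2)*(a + 5)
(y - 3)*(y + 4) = y^2 + y - 12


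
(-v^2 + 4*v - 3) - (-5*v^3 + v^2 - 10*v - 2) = 5*v^3 - 2*v^2 + 14*v - 1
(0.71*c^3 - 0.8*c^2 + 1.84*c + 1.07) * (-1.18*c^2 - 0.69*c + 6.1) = -0.8378*c^5 + 0.4541*c^4 + 2.7118*c^3 - 7.4122*c^2 + 10.4857*c + 6.527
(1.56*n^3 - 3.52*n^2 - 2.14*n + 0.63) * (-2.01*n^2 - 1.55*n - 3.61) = -3.1356*n^5 + 4.6572*n^4 + 4.1258*n^3 + 14.7579*n^2 + 6.7489*n - 2.2743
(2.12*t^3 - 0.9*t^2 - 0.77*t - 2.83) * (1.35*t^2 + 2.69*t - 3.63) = 2.862*t^5 + 4.4878*t^4 - 11.1561*t^3 - 2.6248*t^2 - 4.8176*t + 10.2729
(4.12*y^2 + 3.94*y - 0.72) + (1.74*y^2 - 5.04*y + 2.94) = 5.86*y^2 - 1.1*y + 2.22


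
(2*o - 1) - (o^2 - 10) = -o^2 + 2*o + 9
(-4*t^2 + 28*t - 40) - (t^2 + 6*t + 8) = -5*t^2 + 22*t - 48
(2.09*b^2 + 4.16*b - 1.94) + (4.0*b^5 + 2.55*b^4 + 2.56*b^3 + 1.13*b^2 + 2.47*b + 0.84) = 4.0*b^5 + 2.55*b^4 + 2.56*b^3 + 3.22*b^2 + 6.63*b - 1.1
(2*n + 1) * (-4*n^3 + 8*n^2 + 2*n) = -8*n^4 + 12*n^3 + 12*n^2 + 2*n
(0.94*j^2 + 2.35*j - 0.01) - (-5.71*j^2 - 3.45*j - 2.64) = 6.65*j^2 + 5.8*j + 2.63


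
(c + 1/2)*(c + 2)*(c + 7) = c^3 + 19*c^2/2 + 37*c/2 + 7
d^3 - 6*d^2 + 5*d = d*(d - 5)*(d - 1)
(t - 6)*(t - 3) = t^2 - 9*t + 18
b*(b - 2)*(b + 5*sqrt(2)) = b^3 - 2*b^2 + 5*sqrt(2)*b^2 - 10*sqrt(2)*b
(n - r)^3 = n^3 - 3*n^2*r + 3*n*r^2 - r^3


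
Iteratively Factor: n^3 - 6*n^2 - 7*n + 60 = (n + 3)*(n^2 - 9*n + 20) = (n - 4)*(n + 3)*(n - 5)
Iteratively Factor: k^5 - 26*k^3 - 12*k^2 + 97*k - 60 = (k - 1)*(k^4 + k^3 - 25*k^2 - 37*k + 60) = (k - 1)*(k + 4)*(k^3 - 3*k^2 - 13*k + 15) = (k - 5)*(k - 1)*(k + 4)*(k^2 + 2*k - 3) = (k - 5)*(k - 1)*(k + 3)*(k + 4)*(k - 1)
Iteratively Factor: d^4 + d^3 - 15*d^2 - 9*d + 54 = (d - 2)*(d^3 + 3*d^2 - 9*d - 27) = (d - 2)*(d + 3)*(d^2 - 9) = (d - 2)*(d + 3)^2*(d - 3)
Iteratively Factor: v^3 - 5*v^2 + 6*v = (v - 3)*(v^2 - 2*v) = (v - 3)*(v - 2)*(v)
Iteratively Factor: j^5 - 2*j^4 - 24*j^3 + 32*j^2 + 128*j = (j - 4)*(j^4 + 2*j^3 - 16*j^2 - 32*j) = (j - 4)*(j + 2)*(j^3 - 16*j) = (j - 4)*(j + 2)*(j + 4)*(j^2 - 4*j) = j*(j - 4)*(j + 2)*(j + 4)*(j - 4)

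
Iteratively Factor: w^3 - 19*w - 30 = (w + 2)*(w^2 - 2*w - 15) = (w + 2)*(w + 3)*(w - 5)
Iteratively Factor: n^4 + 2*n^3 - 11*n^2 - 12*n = (n)*(n^3 + 2*n^2 - 11*n - 12) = n*(n + 4)*(n^2 - 2*n - 3) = n*(n - 3)*(n + 4)*(n + 1)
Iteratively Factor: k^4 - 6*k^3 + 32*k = (k + 2)*(k^3 - 8*k^2 + 16*k) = k*(k + 2)*(k^2 - 8*k + 16) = k*(k - 4)*(k + 2)*(k - 4)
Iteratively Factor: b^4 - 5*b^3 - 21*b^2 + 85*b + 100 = (b + 1)*(b^3 - 6*b^2 - 15*b + 100) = (b + 1)*(b + 4)*(b^2 - 10*b + 25) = (b - 5)*(b + 1)*(b + 4)*(b - 5)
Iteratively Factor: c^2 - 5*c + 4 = (c - 4)*(c - 1)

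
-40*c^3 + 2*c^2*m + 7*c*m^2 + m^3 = (-2*c + m)*(4*c + m)*(5*c + m)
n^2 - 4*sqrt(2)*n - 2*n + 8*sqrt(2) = (n - 2)*(n - 4*sqrt(2))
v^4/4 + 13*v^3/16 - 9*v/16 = v*(v/4 + 1/4)*(v - 3/4)*(v + 3)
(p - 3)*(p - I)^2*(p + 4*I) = p^4 - 3*p^3 + 2*I*p^3 + 7*p^2 - 6*I*p^2 - 21*p - 4*I*p + 12*I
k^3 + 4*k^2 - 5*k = k*(k - 1)*(k + 5)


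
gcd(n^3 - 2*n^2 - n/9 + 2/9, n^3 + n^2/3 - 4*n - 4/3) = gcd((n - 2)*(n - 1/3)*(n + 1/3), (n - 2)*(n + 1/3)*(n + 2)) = n^2 - 5*n/3 - 2/3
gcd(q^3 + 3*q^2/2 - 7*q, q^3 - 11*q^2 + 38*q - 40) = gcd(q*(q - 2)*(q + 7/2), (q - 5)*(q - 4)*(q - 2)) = q - 2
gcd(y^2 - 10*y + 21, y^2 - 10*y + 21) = y^2 - 10*y + 21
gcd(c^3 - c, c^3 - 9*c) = c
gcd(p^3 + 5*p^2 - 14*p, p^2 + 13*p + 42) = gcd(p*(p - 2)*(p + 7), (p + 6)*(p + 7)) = p + 7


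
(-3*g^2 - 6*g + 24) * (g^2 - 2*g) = -3*g^4 + 36*g^2 - 48*g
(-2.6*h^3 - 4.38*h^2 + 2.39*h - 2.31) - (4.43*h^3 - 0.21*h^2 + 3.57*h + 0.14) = -7.03*h^3 - 4.17*h^2 - 1.18*h - 2.45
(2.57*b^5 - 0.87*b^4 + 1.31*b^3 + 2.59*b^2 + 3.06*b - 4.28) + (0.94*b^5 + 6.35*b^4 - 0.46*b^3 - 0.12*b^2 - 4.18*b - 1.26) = 3.51*b^5 + 5.48*b^4 + 0.85*b^3 + 2.47*b^2 - 1.12*b - 5.54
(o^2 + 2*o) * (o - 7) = o^3 - 5*o^2 - 14*o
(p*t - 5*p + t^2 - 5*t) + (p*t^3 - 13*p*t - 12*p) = p*t^3 - 12*p*t - 17*p + t^2 - 5*t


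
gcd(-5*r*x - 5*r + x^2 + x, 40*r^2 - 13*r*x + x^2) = -5*r + x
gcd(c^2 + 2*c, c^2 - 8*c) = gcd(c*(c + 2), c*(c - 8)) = c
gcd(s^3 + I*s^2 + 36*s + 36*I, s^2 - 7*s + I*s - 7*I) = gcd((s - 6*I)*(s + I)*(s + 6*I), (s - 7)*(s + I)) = s + I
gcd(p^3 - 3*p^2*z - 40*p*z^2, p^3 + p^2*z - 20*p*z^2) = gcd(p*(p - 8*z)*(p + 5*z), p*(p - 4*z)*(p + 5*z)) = p^2 + 5*p*z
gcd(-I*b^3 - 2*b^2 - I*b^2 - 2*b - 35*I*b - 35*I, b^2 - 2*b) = 1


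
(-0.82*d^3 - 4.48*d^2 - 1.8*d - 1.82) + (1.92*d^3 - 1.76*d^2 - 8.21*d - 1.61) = 1.1*d^3 - 6.24*d^2 - 10.01*d - 3.43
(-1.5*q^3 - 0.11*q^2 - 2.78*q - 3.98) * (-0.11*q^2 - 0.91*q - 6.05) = 0.165*q^5 + 1.3771*q^4 + 9.4809*q^3 + 3.6331*q^2 + 20.4408*q + 24.079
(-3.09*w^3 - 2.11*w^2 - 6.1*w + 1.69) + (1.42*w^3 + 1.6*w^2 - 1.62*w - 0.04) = -1.67*w^3 - 0.51*w^2 - 7.72*w + 1.65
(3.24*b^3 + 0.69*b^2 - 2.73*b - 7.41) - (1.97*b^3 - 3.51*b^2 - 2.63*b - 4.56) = 1.27*b^3 + 4.2*b^2 - 0.1*b - 2.85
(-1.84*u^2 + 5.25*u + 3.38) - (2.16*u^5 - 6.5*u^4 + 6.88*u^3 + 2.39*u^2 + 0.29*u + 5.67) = -2.16*u^5 + 6.5*u^4 - 6.88*u^3 - 4.23*u^2 + 4.96*u - 2.29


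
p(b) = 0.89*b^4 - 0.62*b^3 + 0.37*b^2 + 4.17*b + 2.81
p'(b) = 3.56*b^3 - 1.86*b^2 + 0.74*b + 4.17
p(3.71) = 160.32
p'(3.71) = 163.10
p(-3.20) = 106.89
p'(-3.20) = -133.90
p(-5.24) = 751.31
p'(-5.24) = -562.98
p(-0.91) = 0.40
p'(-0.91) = -0.73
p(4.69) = 397.15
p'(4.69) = 333.98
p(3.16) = 88.86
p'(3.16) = 100.27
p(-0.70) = 0.50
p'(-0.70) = 1.52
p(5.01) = 515.74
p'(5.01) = 408.87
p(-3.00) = 82.46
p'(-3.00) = -110.91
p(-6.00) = 1278.47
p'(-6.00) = -836.19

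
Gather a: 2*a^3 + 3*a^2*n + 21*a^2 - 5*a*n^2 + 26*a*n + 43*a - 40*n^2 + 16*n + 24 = 2*a^3 + a^2*(3*n + 21) + a*(-5*n^2 + 26*n + 43) - 40*n^2 + 16*n + 24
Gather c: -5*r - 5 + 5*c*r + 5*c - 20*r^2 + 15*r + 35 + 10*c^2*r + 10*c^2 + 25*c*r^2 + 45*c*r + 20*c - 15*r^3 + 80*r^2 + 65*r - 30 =c^2*(10*r + 10) + c*(25*r^2 + 50*r + 25) - 15*r^3 + 60*r^2 + 75*r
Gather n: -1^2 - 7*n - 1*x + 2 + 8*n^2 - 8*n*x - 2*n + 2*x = 8*n^2 + n*(-8*x - 9) + x + 1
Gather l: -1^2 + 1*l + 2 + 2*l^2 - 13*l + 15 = 2*l^2 - 12*l + 16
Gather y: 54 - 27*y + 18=72 - 27*y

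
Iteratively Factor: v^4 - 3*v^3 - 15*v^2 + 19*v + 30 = (v + 3)*(v^3 - 6*v^2 + 3*v + 10) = (v - 2)*(v + 3)*(v^2 - 4*v - 5) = (v - 2)*(v + 1)*(v + 3)*(v - 5)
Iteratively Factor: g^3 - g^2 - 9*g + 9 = (g + 3)*(g^2 - 4*g + 3) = (g - 1)*(g + 3)*(g - 3)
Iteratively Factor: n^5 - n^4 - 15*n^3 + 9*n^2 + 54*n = (n - 3)*(n^4 + 2*n^3 - 9*n^2 - 18*n) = (n - 3)^2*(n^3 + 5*n^2 + 6*n) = (n - 3)^2*(n + 3)*(n^2 + 2*n) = n*(n - 3)^2*(n + 3)*(n + 2)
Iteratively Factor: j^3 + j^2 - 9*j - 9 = (j + 3)*(j^2 - 2*j - 3) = (j - 3)*(j + 3)*(j + 1)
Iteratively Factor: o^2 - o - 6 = (o - 3)*(o + 2)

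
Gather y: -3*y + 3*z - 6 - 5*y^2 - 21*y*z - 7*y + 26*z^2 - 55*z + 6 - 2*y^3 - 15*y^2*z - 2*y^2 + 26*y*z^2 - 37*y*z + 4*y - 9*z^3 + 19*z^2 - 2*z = -2*y^3 + y^2*(-15*z - 7) + y*(26*z^2 - 58*z - 6) - 9*z^3 + 45*z^2 - 54*z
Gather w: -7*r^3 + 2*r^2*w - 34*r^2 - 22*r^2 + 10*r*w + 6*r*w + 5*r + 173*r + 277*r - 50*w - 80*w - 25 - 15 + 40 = -7*r^3 - 56*r^2 + 455*r + w*(2*r^2 + 16*r - 130)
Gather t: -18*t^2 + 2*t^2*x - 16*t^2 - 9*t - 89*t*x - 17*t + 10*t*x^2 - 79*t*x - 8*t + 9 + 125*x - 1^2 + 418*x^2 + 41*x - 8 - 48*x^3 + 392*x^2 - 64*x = t^2*(2*x - 34) + t*(10*x^2 - 168*x - 34) - 48*x^3 + 810*x^2 + 102*x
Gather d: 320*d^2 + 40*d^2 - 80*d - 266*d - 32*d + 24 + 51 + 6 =360*d^2 - 378*d + 81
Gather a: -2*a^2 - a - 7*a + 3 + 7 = -2*a^2 - 8*a + 10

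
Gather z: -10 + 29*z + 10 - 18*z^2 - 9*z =-18*z^2 + 20*z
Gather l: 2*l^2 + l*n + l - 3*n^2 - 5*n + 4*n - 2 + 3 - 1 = 2*l^2 + l*(n + 1) - 3*n^2 - n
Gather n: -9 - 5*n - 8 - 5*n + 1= -10*n - 16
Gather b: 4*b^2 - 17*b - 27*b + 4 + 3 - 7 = 4*b^2 - 44*b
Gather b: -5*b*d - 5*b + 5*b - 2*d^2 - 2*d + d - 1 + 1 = -5*b*d - 2*d^2 - d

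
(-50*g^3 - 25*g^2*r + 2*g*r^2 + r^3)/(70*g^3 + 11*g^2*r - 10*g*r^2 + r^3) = (5*g + r)/(-7*g + r)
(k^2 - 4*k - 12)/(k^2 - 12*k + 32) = (k^2 - 4*k - 12)/(k^2 - 12*k + 32)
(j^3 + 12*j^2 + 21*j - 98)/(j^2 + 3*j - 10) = (j^2 + 14*j + 49)/(j + 5)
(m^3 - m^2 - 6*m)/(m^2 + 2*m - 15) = m*(m + 2)/(m + 5)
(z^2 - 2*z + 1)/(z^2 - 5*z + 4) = (z - 1)/(z - 4)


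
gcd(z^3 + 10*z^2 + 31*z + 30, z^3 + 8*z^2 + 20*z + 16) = z + 2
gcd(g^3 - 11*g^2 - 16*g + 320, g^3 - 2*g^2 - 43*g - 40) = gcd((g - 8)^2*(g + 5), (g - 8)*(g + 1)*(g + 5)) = g^2 - 3*g - 40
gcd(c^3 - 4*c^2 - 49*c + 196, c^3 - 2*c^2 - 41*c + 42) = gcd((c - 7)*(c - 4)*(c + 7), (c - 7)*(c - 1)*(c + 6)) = c - 7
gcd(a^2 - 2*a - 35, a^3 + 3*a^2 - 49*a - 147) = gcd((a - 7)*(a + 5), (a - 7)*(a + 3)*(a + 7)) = a - 7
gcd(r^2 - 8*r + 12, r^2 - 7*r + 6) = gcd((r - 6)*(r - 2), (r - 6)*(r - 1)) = r - 6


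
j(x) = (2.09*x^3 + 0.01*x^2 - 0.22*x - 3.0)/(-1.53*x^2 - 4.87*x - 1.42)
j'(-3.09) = 244.06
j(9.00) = -8.98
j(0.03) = 1.92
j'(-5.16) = 1.09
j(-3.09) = 65.17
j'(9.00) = -1.28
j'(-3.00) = 655.01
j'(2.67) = -1.02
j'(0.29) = -2.08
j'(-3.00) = 655.01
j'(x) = (3.06*x + 4.87)*(2.09*x^3 + 0.01*x^2 - 0.22*x - 3.0)/(-1.53*x^2 - 4.87*x - 1.42)^2 + (6.27*x^2 + 0.02*x - 0.22)/(-1.53*x^2 - 4.87*x - 1.42)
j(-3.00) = 101.17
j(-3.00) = 101.17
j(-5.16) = 16.96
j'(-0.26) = -184.21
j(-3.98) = 21.32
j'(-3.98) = 9.05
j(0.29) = 1.02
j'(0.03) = -5.94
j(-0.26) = 11.58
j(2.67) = -1.43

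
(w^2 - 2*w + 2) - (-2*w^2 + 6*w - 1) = 3*w^2 - 8*w + 3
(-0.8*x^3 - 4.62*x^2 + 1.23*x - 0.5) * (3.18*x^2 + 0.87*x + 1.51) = -2.544*x^5 - 15.3876*x^4 - 1.316*x^3 - 7.4961*x^2 + 1.4223*x - 0.755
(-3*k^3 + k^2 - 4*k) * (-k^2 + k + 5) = 3*k^5 - 4*k^4 - 10*k^3 + k^2 - 20*k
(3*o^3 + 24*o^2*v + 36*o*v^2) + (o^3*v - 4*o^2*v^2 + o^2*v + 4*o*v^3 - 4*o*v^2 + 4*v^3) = o^3*v + 3*o^3 - 4*o^2*v^2 + 25*o^2*v + 4*o*v^3 + 32*o*v^2 + 4*v^3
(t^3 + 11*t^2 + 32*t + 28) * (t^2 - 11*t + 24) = t^5 - 65*t^3 - 60*t^2 + 460*t + 672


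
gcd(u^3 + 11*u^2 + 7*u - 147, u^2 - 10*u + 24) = 1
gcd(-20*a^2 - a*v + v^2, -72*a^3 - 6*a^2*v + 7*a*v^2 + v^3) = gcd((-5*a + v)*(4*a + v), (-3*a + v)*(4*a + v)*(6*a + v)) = 4*a + v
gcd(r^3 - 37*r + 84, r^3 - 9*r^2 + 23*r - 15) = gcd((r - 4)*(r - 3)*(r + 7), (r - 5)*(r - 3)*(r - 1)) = r - 3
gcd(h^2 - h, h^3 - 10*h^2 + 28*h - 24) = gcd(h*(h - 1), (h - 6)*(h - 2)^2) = 1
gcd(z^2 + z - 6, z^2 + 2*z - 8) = z - 2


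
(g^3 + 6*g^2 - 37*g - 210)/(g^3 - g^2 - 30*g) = (g + 7)/g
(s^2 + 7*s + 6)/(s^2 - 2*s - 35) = (s^2 + 7*s + 6)/(s^2 - 2*s - 35)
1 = 1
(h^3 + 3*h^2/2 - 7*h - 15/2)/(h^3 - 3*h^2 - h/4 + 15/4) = 2*(h + 3)/(2*h - 3)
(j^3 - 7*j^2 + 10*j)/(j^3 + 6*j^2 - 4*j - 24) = j*(j - 5)/(j^2 + 8*j + 12)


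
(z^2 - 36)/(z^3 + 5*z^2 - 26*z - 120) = (z - 6)/(z^2 - z - 20)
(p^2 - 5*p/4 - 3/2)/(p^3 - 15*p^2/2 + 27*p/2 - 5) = (4*p + 3)/(2*(2*p^2 - 11*p + 5))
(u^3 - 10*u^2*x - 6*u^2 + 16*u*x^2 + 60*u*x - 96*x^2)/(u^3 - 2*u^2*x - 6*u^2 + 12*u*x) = (u - 8*x)/u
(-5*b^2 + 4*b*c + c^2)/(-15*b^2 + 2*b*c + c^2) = (b - c)/(3*b - c)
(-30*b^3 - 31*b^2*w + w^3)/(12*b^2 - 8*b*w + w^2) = (5*b^2 + 6*b*w + w^2)/(-2*b + w)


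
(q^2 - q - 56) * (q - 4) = q^3 - 5*q^2 - 52*q + 224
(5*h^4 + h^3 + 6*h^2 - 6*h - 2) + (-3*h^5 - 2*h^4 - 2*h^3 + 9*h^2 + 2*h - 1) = -3*h^5 + 3*h^4 - h^3 + 15*h^2 - 4*h - 3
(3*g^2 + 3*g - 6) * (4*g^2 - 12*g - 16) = 12*g^4 - 24*g^3 - 108*g^2 + 24*g + 96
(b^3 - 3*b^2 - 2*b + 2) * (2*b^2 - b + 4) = 2*b^5 - 7*b^4 + 3*b^3 - 6*b^2 - 10*b + 8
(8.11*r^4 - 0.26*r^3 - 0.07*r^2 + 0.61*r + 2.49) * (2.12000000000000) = 17.1932*r^4 - 0.5512*r^3 - 0.1484*r^2 + 1.2932*r + 5.2788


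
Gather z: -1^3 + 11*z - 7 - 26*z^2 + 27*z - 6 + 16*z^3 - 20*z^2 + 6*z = 16*z^3 - 46*z^2 + 44*z - 14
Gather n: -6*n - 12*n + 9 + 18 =27 - 18*n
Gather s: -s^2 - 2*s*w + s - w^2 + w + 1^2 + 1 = -s^2 + s*(1 - 2*w) - w^2 + w + 2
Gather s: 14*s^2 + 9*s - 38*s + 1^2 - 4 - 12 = 14*s^2 - 29*s - 15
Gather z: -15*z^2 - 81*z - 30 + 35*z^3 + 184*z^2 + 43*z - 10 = 35*z^3 + 169*z^2 - 38*z - 40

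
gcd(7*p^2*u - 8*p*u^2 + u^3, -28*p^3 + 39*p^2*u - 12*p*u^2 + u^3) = 7*p^2 - 8*p*u + u^2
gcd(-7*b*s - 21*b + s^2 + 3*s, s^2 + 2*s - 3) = s + 3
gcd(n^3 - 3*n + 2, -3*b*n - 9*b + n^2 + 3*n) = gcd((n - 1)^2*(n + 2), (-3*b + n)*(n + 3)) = 1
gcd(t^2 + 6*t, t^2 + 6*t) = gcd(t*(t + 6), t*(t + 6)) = t^2 + 6*t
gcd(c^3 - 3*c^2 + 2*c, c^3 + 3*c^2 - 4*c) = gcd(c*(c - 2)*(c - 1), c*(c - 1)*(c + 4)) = c^2 - c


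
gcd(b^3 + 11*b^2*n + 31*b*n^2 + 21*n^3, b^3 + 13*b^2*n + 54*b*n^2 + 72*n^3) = b + 3*n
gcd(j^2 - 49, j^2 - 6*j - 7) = j - 7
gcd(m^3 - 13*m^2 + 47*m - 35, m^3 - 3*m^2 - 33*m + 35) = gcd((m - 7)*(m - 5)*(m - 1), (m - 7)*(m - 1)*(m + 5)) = m^2 - 8*m + 7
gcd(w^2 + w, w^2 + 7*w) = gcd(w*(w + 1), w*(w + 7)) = w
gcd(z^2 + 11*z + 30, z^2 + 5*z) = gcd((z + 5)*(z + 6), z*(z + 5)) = z + 5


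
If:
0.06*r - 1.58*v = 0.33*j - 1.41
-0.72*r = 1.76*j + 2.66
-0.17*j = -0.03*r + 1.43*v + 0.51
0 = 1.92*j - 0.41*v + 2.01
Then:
No Solution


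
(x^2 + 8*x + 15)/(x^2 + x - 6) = (x + 5)/(x - 2)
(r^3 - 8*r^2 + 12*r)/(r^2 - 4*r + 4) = r*(r - 6)/(r - 2)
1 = 1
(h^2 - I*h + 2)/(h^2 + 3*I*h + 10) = (h + I)/(h + 5*I)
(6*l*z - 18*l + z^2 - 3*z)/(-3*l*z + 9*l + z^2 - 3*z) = (6*l + z)/(-3*l + z)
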